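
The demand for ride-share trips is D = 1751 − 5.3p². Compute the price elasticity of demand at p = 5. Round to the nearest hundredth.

-0.16

At p = 5, D = 1618.5.
dD/dp = −2·5.3·p = −53.
Point elasticity E = (dD/dp)·(p/D) = -53 × 5/1618.5 ≈ -0.16.
|E| < 1, so demand is inelastic at this price.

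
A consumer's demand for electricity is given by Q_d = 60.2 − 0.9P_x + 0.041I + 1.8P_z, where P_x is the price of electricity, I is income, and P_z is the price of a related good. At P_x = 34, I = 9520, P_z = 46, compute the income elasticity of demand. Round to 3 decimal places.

Evaluating quantity at (P_x, I, P_z) gives Q_d = 60.2 − 0.9(34) + 0.041(9520) + 1.8(46) = 60.2 − 30.6 + 390.32 + 82.8 = 502.72.
∂Q_d/∂I = +0.041, so E_I = 0.041·(9520/502.72) ≈ 0.776.
E_I ∈ (0,1): normal good (necessity).

0.776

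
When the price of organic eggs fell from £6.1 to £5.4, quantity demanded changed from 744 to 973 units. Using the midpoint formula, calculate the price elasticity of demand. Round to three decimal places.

%Δq = (973 − 744)/[(744 + 973)/2] = 229/858.5 ≈ 0.2667.
%Δp = (5.4 − 6.1)/[(6.1 + 5.4)/2] = -0.7/5.75 ≈ -0.1217.
Arc elasticity E = %Δq/%Δp ≈ 0.2667/-0.1217 ≈ -2.191.
|E| > 1: demand is elastic over this range.

-2.191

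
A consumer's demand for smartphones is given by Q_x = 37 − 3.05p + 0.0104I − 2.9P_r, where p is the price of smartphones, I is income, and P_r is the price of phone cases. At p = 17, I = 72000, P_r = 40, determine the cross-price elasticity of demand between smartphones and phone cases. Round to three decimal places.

Substituting, Q_x = 37 − 3.05(17) + 0.0104(72000) − 2.9(40) = 37 − 51.85 + 748.8 − 116 = 617.95.
∂Q_x/∂P_r = −2.9, so E_xy = -2.9·(40/617.95) ≈ -0.188.
E_xy < 0: the goods are complements.

-0.188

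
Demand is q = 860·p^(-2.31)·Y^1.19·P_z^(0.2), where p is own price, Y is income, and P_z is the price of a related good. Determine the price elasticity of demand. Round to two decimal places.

-2.31

For a Cobb–Douglas (constant-elasticity) form q = A·p^α·…, the elasticity with respect to p equals the exponent α at every point.
Here the exponent on p is -2.31, so the price elasticity of demand is -2.31.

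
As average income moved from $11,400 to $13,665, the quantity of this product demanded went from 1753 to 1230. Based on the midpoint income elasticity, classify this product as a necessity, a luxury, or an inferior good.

inferior

%ΔQ = (1230 − 1753)/[(1753+1230)/2] = -523/1491.5 ≈ -0.3507.
%ΔI = (13,665 − 11,400)/[(11,400+13,665)/2] = 2265/12532.5 ≈ 0.1807.
E_I = %ΔQ/%ΔI ≈ -1.940.
E_I < 0: inferior good.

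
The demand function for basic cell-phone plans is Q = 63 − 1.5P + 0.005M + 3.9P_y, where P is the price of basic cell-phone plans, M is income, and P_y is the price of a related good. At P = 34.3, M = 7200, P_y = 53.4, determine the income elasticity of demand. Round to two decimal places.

0.14

Q = 63 − 1.5(34.3) + 0.005(7200) + 3.9(53.4) = 63 − 51.45 + 36 + 208.26 = 255.81.
∂Q/∂M = +0.005, so E_I = 0.005·(7200/255.81) ≈ 0.14.
E_I ∈ (0,1): normal good (necessity).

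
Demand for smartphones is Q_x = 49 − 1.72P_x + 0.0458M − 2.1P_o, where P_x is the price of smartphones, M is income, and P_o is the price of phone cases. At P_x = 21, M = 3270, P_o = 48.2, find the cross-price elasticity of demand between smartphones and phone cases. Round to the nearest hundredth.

Substituting, Q_x = 49 − 1.72(21) + 0.0458(3270) − 2.1(48.2) = 49 − 36.12 + 149.766 − 101.22 = 61.426.
∂Q_x/∂P_o = −2.1, so E_xy = -2.1·(48.2/61.426) ≈ -1.65.
E_xy < 0: the goods are complements.

-1.65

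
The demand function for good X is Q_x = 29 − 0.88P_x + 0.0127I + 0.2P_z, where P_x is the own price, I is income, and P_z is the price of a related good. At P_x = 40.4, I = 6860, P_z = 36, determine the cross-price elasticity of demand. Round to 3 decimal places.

0.082

Evaluating quantity at (P_x, I, P_z) gives Q_x = 29 − 0.88(40.4) + 0.0127(6860) + 0.2(36) = 29 − 35.552 + 87.122 + 7.2 = 87.77.
∂Q_x/∂P_z = +0.2, so E_xy = 0.2·(36/87.77) ≈ 0.082.
E_xy > 0: the goods are substitutes.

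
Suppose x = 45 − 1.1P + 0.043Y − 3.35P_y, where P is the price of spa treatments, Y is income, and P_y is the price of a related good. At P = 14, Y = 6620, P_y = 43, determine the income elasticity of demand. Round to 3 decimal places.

1.672

First evaluate x: 45 − 1.1(14) + 0.043(6620) − 3.35(43) = 45 − 15.4 + 284.66 − 144.05 = 170.21.
∂x/∂Y = +0.043, so E_I = 0.043·(6620/170.21) ≈ 1.672.
E_I > 1: normal good (luxury).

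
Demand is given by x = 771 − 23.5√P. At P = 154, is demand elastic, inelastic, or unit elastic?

inelastic

At P = 154, x = 479.3727.
dx/dP = −23.5/(2√P) = −23.5/(2·12.4097).
Point elasticity E = (dx/dP)·(P/x) = -0.9468 × 154/479.3727 ≈ -0.304.
|E| ≈ 0.304 < 1, so demand is inelastic.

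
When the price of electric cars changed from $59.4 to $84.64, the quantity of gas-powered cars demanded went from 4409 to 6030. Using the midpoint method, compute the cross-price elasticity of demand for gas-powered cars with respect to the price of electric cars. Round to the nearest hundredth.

0.89

%ΔQ_x = (6030 − 4409)/[(4409+6030)/2] = 1621/5219.5 ≈ 0.3106.
%ΔP_y = (84.64 − 59.4)/[(59.4+84.64)/2] ≈ 0.3505.
E_xy = 0.3106/0.3505 ≈ 0.89.
E_xy > 0, so gas-powered cars and electric cars are substitutes.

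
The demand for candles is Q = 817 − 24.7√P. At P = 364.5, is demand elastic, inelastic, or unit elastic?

At P = 364.5, Q = 345.4305.
dQ/dP = −24.7/(2√P) = −24.7/(2·19.0919).
Point elasticity E = (dQ/dP)·(P/Q) = -0.6469 × 364.5/345.4305 ≈ -0.683.
|E| ≈ 0.683 < 1, so demand is inelastic.

inelastic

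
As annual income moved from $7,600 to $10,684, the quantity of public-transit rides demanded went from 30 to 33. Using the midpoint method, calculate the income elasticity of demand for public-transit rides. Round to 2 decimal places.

0.28

%ΔQ = (33 − 30)/[(30+33)/2] = 3/31.5 ≈ 0.0952.
%ΔI = (10,684 − 7,600)/[(7,600+10,684)/2] = 3084/9142 ≈ 0.3373.
E_I = %ΔQ/%ΔI ≈ 0.28.
E_I ∈ (0,1): normal good (necessity).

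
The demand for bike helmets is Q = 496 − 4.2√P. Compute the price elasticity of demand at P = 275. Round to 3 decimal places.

-0.082

At P = 275, Q = 426.3509.
dQ/dP = −4.2/(2√P) = −4.2/(2·16.5831).
Point elasticity E = (dQ/dP)·(P/Q) = -0.1266 × 275/426.3509 ≈ -0.082.
|E| < 1, so demand is inelastic at this price.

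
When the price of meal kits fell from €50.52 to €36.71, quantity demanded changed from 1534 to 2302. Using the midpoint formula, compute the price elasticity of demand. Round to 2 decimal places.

-1.26

%Δq = (2302 − 1534)/[(1534 + 2302)/2] = 768/1918 ≈ 0.4004.
%Δp = (36.71 − 50.52)/[(50.52 + 36.71)/2] = -13.81/43.615 ≈ -0.3166.
Arc elasticity E = %Δq/%Δp ≈ 0.4004/-0.3166 ≈ -1.26.
|E| > 1: demand is elastic over this range.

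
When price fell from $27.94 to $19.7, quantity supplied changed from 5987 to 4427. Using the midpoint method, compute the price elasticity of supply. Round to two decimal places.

0.87

%Δq = (4427 − 5987)/[(5987 + 4427)/2] = -1560/5207 ≈ -0.2996.
%Δp = (19.7 − 27.94)/[(27.94 + 19.7)/2] = -8.24/23.82 ≈ -0.3459.
Arc elasticity E = %Δq/%Δp ≈ -0.2996/-0.3459 ≈ 0.87.
|E| < 1: supply is inelastic over this range.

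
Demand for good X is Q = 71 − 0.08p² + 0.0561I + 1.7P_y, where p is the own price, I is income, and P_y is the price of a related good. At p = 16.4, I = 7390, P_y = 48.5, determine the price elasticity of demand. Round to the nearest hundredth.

At the given point, Q = 71 − 0.08(16.4)² + 0.0561(7390) + 1.7(48.5) = 71 − 21.5168 + 414.579 + 82.45 = 546.5122.
∂Q/∂p = −2·0.08·p = -2.624, so E_p = -2.624·(16.4/546.5122) ≈ -0.08.
|E_p| < 1: demand is inelastic.

-0.08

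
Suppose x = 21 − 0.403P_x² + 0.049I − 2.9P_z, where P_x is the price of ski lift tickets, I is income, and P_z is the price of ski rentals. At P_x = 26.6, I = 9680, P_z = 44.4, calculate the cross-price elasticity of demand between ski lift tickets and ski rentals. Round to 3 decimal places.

-1.582

Substituting, x = 21 − 0.403(26.6)² + 0.049(9680) − 2.9(44.4) = 21 − 285.1467 + 474.32 − 128.76 = 81.4133.
∂x/∂P_z = −2.9, so E_xy = -2.9·(44.4/81.4133) ≈ -1.582.
E_xy < 0: the goods are complements.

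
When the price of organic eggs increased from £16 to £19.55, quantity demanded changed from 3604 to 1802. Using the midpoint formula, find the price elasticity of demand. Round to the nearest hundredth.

%Δq = (1802 − 3604)/[(3604 + 1802)/2] = -1802/2703 ≈ -0.6667.
%Δp = (19.55 − 16)/[(16 + 19.55)/2] = 3.55/17.775 ≈ 0.1997.
Arc elasticity E = %Δq/%Δp ≈ -0.6667/0.1997 ≈ -3.34.
|E| > 1: demand is elastic over this range.

-3.34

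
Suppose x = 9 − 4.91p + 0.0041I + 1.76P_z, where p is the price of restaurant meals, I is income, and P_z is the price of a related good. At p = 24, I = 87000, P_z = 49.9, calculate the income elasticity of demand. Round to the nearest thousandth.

Substituting, x = 9 − 4.91(24) + 0.0041(87000) + 1.76(49.9) = 9 − 117.84 + 356.7 + 87.824 = 335.684.
∂x/∂I = +0.0041, so E_I = 0.0041·(87000/335.684) ≈ 1.063.
E_I > 1: normal good (luxury).

1.063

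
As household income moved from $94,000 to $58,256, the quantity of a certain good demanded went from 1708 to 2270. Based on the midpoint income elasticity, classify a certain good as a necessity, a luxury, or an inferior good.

inferior

%ΔQ = (2270 − 1708)/[(1708+2270)/2] = 562/1989 ≈ 0.2826.
%ΔM = (58,256 − 94,000)/[(94,000+58,256)/2] = -35744/76128 ≈ -0.4695.
E_I = %ΔQ/%ΔM ≈ -0.602.
E_I < 0: inferior good.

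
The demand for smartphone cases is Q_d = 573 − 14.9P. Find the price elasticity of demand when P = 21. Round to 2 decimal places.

At P = 21, Q_d = 260.1.
dQ_d/dP = −14.9.
Point elasticity E = (dQ_d/dP)·(P/Q_d) = -14.9 × 21/260.1 ≈ -1.20.
|E| > 1, so demand is elastic at this price.

-1.20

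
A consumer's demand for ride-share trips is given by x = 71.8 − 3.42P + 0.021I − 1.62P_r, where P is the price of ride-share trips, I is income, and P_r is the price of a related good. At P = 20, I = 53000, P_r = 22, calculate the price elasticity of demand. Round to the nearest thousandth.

-0.063

x = 71.8 − 3.42(20) + 0.021(53000) − 1.62(22) = 71.8 − 68.4 + 1113 − 35.64 = 1080.76.
∂x/∂P = −3.42, so E_p = (−3.42)·(20/1080.76) ≈ -0.063.
|E_p| < 1: demand is inelastic.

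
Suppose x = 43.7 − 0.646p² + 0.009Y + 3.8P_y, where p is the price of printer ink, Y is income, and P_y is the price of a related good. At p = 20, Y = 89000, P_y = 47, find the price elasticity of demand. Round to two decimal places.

-0.68

First evaluate x: 43.7 − 0.646(20)² + 0.009(89000) + 3.8(47) = 43.7 − 258.4 + 801 + 178.6 = 764.9.
∂x/∂p = −2·0.646·p = -25.84, so E_p = -25.84·(20/764.9) ≈ -0.68.
|E_p| < 1: demand is inelastic.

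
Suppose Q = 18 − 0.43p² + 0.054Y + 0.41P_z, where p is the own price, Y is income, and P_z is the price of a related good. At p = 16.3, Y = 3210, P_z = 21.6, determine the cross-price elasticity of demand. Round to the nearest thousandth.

Evaluating quantity at (p, Y, P_z) gives Q = 18 − 0.43(16.3)² + 0.054(3210) + 0.41(21.6) = 18 − 114.2467 + 173.34 + 8.856 = 85.9493.
∂Q/∂P_z = +0.41, so E_xy = 0.41·(21.6/85.9493) ≈ 0.103.
E_xy > 0: the goods are substitutes.

0.103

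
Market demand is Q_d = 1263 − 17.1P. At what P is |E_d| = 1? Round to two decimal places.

36.93

For linear demand Q_d = a − bP, E = −bP/(a − bP). |E| = 1 ⇒ bP = a − bP ⇒ P = a/(2b).
P = 1263/(2·17.1) ≈ 36.93.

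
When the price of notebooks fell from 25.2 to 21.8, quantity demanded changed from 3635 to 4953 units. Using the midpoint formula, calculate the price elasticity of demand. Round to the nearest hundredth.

%Δq = (4953 − 3635)/[(3635 + 4953)/2] = 1318/4294 ≈ 0.3069.
%ΔP = (21.8 − 25.2)/[(25.2 + 21.8)/2] = -3.4/23.5 ≈ -0.1447.
Arc elasticity E = %Δq/%ΔP ≈ 0.3069/-0.1447 ≈ -2.12.
|E| > 1: demand is elastic over this range.

-2.12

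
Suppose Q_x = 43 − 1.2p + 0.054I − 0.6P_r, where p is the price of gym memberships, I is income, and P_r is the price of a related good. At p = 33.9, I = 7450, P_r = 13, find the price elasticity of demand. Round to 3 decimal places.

At the given point, Q_x = 43 − 1.2(33.9) + 0.054(7450) − 0.6(13) = 43 − 40.68 + 402.3 − 7.8 = 396.82.
∂Q_x/∂p = −1.2, so E_p = (−1.2)·(33.9/396.82) ≈ -0.103.
|E_p| < 1: demand is inelastic.

-0.103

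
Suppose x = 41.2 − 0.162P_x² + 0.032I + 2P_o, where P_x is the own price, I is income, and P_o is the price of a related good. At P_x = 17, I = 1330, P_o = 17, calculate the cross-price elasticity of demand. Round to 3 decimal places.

At the given point, x = 41.2 − 0.162(17)² + 0.032(1330) + 2(17) = 41.2 − 46.818 + 42.56 + 34 = 70.942.
∂x/∂P_o = +2, so E_xy = 2·(17/70.942) ≈ 0.479.
E_xy > 0: the goods are substitutes.

0.479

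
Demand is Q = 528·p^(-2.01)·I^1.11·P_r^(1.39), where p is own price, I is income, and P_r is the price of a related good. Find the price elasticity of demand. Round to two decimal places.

-2.01

For a Cobb–Douglas (constant-elasticity) form Q = A·p^α·…, the elasticity with respect to p equals the exponent α at every point.
Here the exponent on p is -2.01, so the price elasticity of demand is -2.01.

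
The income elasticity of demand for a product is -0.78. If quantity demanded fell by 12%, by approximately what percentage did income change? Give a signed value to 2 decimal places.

15.38

%ΔQ ≈ E × %ΔI ⇒ %ΔI = %ΔQ / E = (-12%)/(-0.78) ≈ 15.38%.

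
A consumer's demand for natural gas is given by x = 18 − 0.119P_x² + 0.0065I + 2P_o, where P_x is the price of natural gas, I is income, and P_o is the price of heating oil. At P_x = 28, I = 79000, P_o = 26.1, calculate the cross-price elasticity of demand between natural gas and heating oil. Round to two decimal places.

Evaluating quantity at (P_x, I, P_o) gives x = 18 − 0.119(28)² + 0.0065(79000) + 2(26.1) = 18 − 93.296 + 513.5 + 52.2 = 490.404.
∂x/∂P_o = +2, so E_xy = 2·(26.1/490.404) ≈ 0.11.
E_xy > 0: the goods are substitutes.

0.11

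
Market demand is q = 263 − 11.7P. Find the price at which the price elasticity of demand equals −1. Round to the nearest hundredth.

11.24

For linear demand q = a − bP, E = −bP/(a − bP). |E| = 1 ⇒ bP = a − bP ⇒ P = a/(2b).
P = 263/(2·11.7) ≈ 11.24.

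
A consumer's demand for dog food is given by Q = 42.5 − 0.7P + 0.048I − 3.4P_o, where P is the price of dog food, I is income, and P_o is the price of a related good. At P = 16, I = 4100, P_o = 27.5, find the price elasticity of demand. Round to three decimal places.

-0.083

Q = 42.5 − 0.7(16) + 0.048(4100) − 3.4(27.5) = 42.5 − 11.2 + 196.8 − 93.5 = 134.6.
∂Q/∂P = −0.7, so E_p = (−0.7)·(16/134.6) ≈ -0.083.
|E_p| < 1: demand is inelastic.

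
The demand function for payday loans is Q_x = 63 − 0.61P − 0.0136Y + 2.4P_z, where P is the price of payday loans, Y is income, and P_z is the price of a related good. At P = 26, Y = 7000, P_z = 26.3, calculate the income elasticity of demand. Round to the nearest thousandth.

Evaluating quantity at (P, Y, P_z) gives Q_x = 63 − 0.61(26) − 0.0136(7000) + 2.4(26.3) = 63 − 15.86 − 95.2 + 63.12 = 15.06.
∂Q_x/∂Y = −0.0136, so E_I = -0.0136·(7000/15.06) ≈ -6.321.
E_I < 0: inferior good.

-6.321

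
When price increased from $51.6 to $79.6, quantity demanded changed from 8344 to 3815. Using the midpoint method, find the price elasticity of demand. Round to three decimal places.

-1.745

%ΔQ = (3815 − 8344)/[(8344 + 3815)/2] = -4529/6079.5 ≈ -0.7450.
%ΔP = (79.6 − 51.6)/[(51.6 + 79.6)/2] = 28/65.6 ≈ 0.4268.
Arc elasticity E = %ΔQ/%ΔP ≈ -0.7450/0.4268 ≈ -1.745.
|E| > 1: demand is elastic over this range.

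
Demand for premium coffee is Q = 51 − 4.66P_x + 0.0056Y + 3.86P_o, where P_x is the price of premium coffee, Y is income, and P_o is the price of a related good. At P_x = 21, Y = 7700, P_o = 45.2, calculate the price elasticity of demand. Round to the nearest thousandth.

At the given point, Q = 51 − 4.66(21) + 0.0056(7700) + 3.86(45.2) = 51 − 97.86 + 43.12 + 174.472 = 170.732.
∂Q/∂P_x = −4.66, so E_p = (−4.66)·(21/170.732) ≈ -0.573.
|E_p| < 1: demand is inelastic.

-0.573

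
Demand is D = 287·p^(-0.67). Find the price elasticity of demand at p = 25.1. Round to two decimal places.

-0.67

For a Cobb–Douglas (constant-elasticity) form D = A·p^α·…, the elasticity with respect to p equals the exponent α at every point.
Here the exponent on p is -0.67, so the price elasticity of demand is -0.67.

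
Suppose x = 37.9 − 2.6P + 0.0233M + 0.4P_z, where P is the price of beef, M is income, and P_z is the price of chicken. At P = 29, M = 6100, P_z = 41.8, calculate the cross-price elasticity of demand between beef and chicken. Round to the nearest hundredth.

At the given point, x = 37.9 − 2.6(29) + 0.0233(6100) + 0.4(41.8) = 37.9 − 75.4 + 142.13 + 16.72 = 121.35.
∂x/∂P_z = +0.4, so E_xy = 0.4·(41.8/121.35) ≈ 0.14.
E_xy > 0: the goods are substitutes.

0.14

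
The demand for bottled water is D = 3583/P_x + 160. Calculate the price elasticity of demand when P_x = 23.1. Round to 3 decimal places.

At P_x = 23.1, D = 315.1082.
dD/dP_x = −3583/P_x² = −6.7146.
Point elasticity E = (dD/dP_x)·(P_x/D) = -6.7146 × 23.1/315.1082 ≈ -0.492.
|E| < 1, so demand is inelastic at this price.

-0.492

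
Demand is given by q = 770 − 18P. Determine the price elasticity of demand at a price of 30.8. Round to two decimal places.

-2.57

At P = 30.8, q = 215.6.
dq/dP = −18.
Point elasticity E = (dq/dP)·(P/q) = -18 × 30.8/215.6 ≈ -2.57.
|E| > 1, so demand is elastic at this price.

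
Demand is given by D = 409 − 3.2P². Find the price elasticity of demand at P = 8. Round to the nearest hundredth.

At P = 8, D = 204.2.
dD/dP = −2·3.2·P = −51.2.
Point elasticity E = (dD/dP)·(P/D) = -51.2 × 8/204.2 ≈ -2.01.
|E| > 1, so demand is elastic at this price.

-2.01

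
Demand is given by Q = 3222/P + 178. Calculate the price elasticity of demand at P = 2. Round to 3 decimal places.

-0.901

At P = 2, Q = 1789.
dQ/dP = −3222/P² = −805.5.
Point elasticity E = (dQ/dP)·(P/Q) = -805.5 × 2/1789 ≈ -0.901.
|E| < 1, so demand is inelastic at this price.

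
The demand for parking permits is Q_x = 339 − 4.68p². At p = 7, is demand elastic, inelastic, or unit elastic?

elastic

At p = 7, Q_x = 109.68.
dQ_x/dp = −2·4.68·p = −65.52.
Point elasticity E = (dQ_x/dp)·(p/Q_x) = -65.52 × 7/109.68 ≈ -4.182.
|E| ≈ 4.182 > 1, so demand is elastic.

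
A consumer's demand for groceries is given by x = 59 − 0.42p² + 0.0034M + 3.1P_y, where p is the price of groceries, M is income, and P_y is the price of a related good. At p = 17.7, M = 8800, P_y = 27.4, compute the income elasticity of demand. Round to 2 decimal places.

0.71

At the given point, x = 59 − 0.42(17.7)² + 0.0034(8800) + 3.1(27.4) = 59 − 131.5818 + 29.92 + 84.94 = 42.2782.
∂x/∂M = +0.0034, so E_I = 0.0034·(8800/42.2782) ≈ 0.71.
E_I ∈ (0,1): normal good (necessity).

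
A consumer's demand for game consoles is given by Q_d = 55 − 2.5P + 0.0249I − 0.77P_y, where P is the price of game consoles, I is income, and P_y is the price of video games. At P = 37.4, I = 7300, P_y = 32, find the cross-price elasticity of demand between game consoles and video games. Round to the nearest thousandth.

-0.208

At the given point, Q_d = 55 − 2.5(37.4) + 0.0249(7300) − 0.77(32) = 55 − 93.5 + 181.77 − 24.64 = 118.63.
∂Q_d/∂P_y = −0.77, so E_xy = -0.77·(32/118.63) ≈ -0.208.
E_xy < 0: the goods are complements.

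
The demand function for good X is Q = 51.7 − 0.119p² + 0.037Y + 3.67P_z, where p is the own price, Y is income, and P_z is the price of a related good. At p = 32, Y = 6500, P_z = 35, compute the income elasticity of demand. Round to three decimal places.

0.805

First evaluate Q: 51.7 − 0.119(32)² + 0.037(6500) + 3.67(35) = 51.7 − 121.856 + 240.5 + 128.45 = 298.794.
∂Q/∂Y = +0.037, so E_I = 0.037·(6500/298.794) ≈ 0.805.
E_I ∈ (0,1): normal good (necessity).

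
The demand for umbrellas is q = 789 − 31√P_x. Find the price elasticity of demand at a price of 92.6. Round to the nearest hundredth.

At P_x = 92.6, q = 490.6904.
dq/dP_x = −31/(2√P_x) = −31/(2·9.6229).
Point elasticity E = (dq/dP_x)·(P_x/q) = -1.6107 × 92.6/490.6904 ≈ -0.30.
|E| < 1, so demand is inelastic at this price.

-0.30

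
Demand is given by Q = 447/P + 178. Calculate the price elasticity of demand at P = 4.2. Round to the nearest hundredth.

-0.37

At P = 4.2, Q = 284.4286.
dQ/dP = −447/P² = −25.3401.
Point elasticity E = (dQ/dP)·(P/Q) = -25.3401 × 4.2/284.4286 ≈ -0.37.
|E| < 1, so demand is inelastic at this price.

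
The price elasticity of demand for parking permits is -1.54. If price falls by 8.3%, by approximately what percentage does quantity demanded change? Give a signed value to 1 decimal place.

12.8

%ΔQ ≈ E × %ΔP = (-1.54) × (-8.3%) ≈ 12.8%.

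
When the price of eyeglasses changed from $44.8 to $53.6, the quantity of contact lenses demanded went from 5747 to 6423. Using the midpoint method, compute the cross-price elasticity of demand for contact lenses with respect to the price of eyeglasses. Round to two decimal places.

%ΔQ_x = (6423 − 5747)/[(5747+6423)/2] = 676/6085 ≈ 0.1111.
%ΔP_y = (53.6 − 44.8)/[(44.8+53.6)/2] ≈ 0.1789.
E_xy = 0.1111/0.1789 ≈ 0.62.
E_xy > 0, so contact lenses and eyeglasses are substitutes.

0.62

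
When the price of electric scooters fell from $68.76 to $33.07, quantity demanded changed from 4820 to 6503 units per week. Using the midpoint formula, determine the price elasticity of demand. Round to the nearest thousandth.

-0.424

%Δq = (6503 − 4820)/[(4820 + 6503)/2] = 1683/5661.5 ≈ 0.2973.
%Δp = (33.07 − 68.76)/[(68.76 + 33.07)/2] = -35.69/50.915 ≈ -0.7010.
Arc elasticity E = %Δq/%Δp ≈ 0.2973/-0.7010 ≈ -0.424.
|E| < 1: demand is inelastic over this range.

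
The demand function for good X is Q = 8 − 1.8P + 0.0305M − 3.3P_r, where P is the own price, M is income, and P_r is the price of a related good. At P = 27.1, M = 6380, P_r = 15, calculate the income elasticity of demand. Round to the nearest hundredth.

Q = 8 − 1.8(27.1) + 0.0305(6380) − 3.3(15) = 8 − 48.78 + 194.59 − 49.5 = 104.31.
∂Q/∂M = +0.0305, so E_I = 0.0305·(6380/104.31) ≈ 1.87.
E_I > 1: normal good (luxury).

1.87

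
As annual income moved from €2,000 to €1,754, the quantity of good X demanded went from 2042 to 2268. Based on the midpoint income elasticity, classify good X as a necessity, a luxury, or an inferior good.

inferior

%ΔQ = (2268 − 2042)/[(2042+2268)/2] = 226/2155 ≈ 0.1049.
%ΔM = (1,754 − 2,000)/[(2,000+1,754)/2] = -246/1877 ≈ -0.1311.
E_I = %ΔQ/%ΔM ≈ -0.800.
E_I < 0: inferior good.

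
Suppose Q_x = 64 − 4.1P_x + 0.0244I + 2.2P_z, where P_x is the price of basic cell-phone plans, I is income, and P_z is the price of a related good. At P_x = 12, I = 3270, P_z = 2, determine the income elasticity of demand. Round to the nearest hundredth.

0.81

Substituting, Q_x = 64 − 4.1(12) + 0.0244(3270) + 2.2(2) = 64 − 49.2 + 79.788 + 4.4 = 98.988.
∂Q_x/∂I = +0.0244, so E_I = 0.0244·(3270/98.988) ≈ 0.81.
E_I ∈ (0,1): normal good (necessity).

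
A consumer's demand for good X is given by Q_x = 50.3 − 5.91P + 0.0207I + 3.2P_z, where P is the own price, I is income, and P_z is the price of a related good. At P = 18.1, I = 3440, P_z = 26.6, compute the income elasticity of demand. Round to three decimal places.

0.715

First evaluate Q_x: 50.3 − 5.91(18.1) + 0.0207(3440) + 3.2(26.6) = 50.3 − 106.971 + 71.208 + 85.12 = 99.657.
∂Q_x/∂I = +0.0207, so E_I = 0.0207·(3440/99.657) ≈ 0.715.
E_I ∈ (0,1): normal good (necessity).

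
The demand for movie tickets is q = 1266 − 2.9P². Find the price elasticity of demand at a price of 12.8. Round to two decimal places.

-1.20

At P = 12.8, q = 790.864.
dq/dP = −2·2.9·P = −74.24.
Point elasticity E = (dq/dP)·(P/q) = -74.24 × 12.8/790.864 ≈ -1.20.
|E| > 1, so demand is elastic at this price.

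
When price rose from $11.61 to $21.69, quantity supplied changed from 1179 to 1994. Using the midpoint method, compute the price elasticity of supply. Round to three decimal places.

0.849

%Δq = (1994 − 1179)/[(1179 + 1994)/2] = 815/1586.5 ≈ 0.5137.
%ΔP = (21.69 − 11.61)/[(11.61 + 21.69)/2] = 10.08/16.65 ≈ 0.6054.
Arc elasticity E = %Δq/%ΔP ≈ 0.5137/0.6054 ≈ 0.849.
|E| < 1: supply is inelastic over this range.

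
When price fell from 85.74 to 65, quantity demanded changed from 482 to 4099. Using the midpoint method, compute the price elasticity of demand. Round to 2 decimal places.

-5.74

%ΔQ = (4099 − 482)/[(482 + 4099)/2] = 3617/2290.5 ≈ 1.5791.
%Δp = (65 − 85.74)/[(85.74 + 65)/2] = -20.74/75.37 ≈ -0.2752.
Arc elasticity E = %ΔQ/%Δp ≈ 1.5791/-0.2752 ≈ -5.74.
|E| > 1: demand is elastic over this range.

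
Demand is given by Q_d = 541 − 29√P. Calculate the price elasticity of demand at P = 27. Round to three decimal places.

At P = 27, Q_d = 390.3116.
dQ_d/dP = −29/(2√P) = −29/(2·5.1962).
Point elasticity E = (dQ_d/dP)·(P/Q_d) = -2.7905 × 27/390.3116 ≈ -0.193.
|E| < 1, so demand is inelastic at this price.

-0.193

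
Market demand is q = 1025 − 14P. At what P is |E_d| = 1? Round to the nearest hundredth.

36.61

For linear demand q = a − bP, E = −bP/(a − bP). |E| = 1 ⇒ bP = a − bP ⇒ P = a/(2b).
P = 1025/(2·14) ≈ 36.61.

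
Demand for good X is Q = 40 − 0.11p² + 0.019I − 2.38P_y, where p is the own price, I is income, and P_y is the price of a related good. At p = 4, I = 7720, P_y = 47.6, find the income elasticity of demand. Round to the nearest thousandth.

2.048

Evaluating quantity at (p, I, P_y) gives Q = 40 − 0.11(4)² + 0.019(7720) − 2.38(47.6) = 40 − 1.76 + 146.68 − 113.288 = 71.632.
∂Q/∂I = +0.019, so E_I = 0.019·(7720/71.632) ≈ 2.048.
E_I > 1: normal good (luxury).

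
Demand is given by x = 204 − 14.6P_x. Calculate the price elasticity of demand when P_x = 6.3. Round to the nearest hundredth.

At P_x = 6.3, x = 112.02.
dx/dP_x = −14.6.
Point elasticity E = (dx/dP_x)·(P_x/x) = -14.6 × 6.3/112.02 ≈ -0.82.
|E| < 1, so demand is inelastic at this price.

-0.82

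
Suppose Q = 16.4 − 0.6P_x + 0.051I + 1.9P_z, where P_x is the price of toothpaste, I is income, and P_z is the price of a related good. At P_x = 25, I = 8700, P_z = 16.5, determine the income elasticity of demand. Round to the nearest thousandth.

First evaluate Q: 16.4 − 0.6(25) + 0.051(8700) + 1.9(16.5) = 16.4 − 15 + 443.7 + 31.35 = 476.45.
∂Q/∂I = +0.051, so E_I = 0.051·(8700/476.45) ≈ 0.931.
E_I ∈ (0,1): normal good (necessity).

0.931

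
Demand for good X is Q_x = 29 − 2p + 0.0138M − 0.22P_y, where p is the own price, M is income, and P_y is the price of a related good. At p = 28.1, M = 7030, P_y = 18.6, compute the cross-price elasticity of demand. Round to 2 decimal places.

At the given point, Q_x = 29 − 2(28.1) + 0.0138(7030) − 0.22(18.6) = 29 − 56.2 + 97.014 − 4.092 = 65.722.
∂Q_x/∂P_y = −0.22, so E_xy = -0.22·(18.6/65.722) ≈ -0.06.
E_xy < 0: the goods are complements.

-0.06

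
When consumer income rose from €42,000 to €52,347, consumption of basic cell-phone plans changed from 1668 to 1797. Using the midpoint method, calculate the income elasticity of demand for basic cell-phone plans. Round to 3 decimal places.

%ΔQ = (1797 − 1668)/[(1668+1797)/2] = 129/1732.5 ≈ 0.0745.
%ΔM = (52,347 − 42,000)/[(42,000+52,347)/2] = 10347/47173.5 ≈ 0.2193.
E_I = %ΔQ/%ΔM ≈ 0.339.
E_I ∈ (0,1): normal good (necessity).

0.339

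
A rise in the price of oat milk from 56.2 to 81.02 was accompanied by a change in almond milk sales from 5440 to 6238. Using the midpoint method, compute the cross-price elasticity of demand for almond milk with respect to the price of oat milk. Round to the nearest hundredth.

%ΔQ_x = (6238 − 5440)/[(5440+6238)/2] = 798/5839 ≈ 0.1367.
%ΔP_y = (81.02 − 56.2)/[(56.2+81.02)/2] ≈ 0.3618.
E_xy = 0.1367/0.3618 ≈ 0.38.
E_xy > 0, so almond milk and oat milk are substitutes.

0.38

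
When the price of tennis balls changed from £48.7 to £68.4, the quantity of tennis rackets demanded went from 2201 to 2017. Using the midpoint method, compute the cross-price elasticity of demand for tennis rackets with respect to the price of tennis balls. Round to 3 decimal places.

%ΔQ_x = (2017 − 2201)/[(2201+2017)/2] = -184/2109 ≈ -0.0872.
%ΔP_y = (68.4 − 48.7)/[(48.7+68.4)/2] ≈ 0.3365.
E_xy = -0.0872/0.3365 ≈ -0.259.
E_xy < 0, so tennis rackets and tennis balls are complements.

-0.259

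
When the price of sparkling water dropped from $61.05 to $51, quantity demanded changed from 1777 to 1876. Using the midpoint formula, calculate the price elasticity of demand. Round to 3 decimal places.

-0.302

%ΔQ = (1876 − 1777)/[(1777 + 1876)/2] = 99/1826.5 ≈ 0.0542.
%ΔP = (51 − 61.05)/[(61.05 + 51)/2] = -10.05/56.025 ≈ -0.1794.
Arc elasticity E = %ΔQ/%ΔP ≈ 0.0542/-0.1794 ≈ -0.302.
|E| < 1: demand is inelastic over this range.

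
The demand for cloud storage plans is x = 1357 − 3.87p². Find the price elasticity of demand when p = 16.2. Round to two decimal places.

At p = 16.2, x = 341.3572.
dx/dp = −2·3.87·p = −125.388.
Point elasticity E = (dx/dp)·(p/x) = -125.388 × 16.2/341.3572 ≈ -5.95.
|E| > 1, so demand is elastic at this price.

-5.95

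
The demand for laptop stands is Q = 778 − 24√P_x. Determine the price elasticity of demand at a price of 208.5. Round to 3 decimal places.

At P_x = 208.5, Q = 431.4513.
dQ/dP_x = −24/(2√P_x) = −24/(2·14.4395).
Point elasticity E = (dQ/dP_x)·(P_x/Q) = -0.8311 × 208.5/431.4513 ≈ -0.402.
|E| < 1, so demand is inelastic at this price.

-0.402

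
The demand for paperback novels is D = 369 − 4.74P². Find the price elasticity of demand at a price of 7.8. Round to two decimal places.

At P = 7.8, D = 80.6184.
dD/dP = −2·4.74·P = −73.944.
Point elasticity E = (dD/dP)·(P/D) = -73.944 × 7.8/80.6184 ≈ -7.15.
|E| > 1, so demand is elastic at this price.

-7.15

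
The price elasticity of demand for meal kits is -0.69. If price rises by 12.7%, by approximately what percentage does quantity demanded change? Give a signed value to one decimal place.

-8.8

%ΔQ ≈ E × %ΔP = (-0.69) × (12.7%) ≈ -8.8%.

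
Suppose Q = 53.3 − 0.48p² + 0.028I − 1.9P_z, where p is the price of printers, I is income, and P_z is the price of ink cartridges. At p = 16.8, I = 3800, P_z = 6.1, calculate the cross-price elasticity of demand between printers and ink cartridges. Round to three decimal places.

At the given point, Q = 53.3 − 0.48(16.8)² + 0.028(3800) − 1.9(6.1) = 53.3 − 135.4752 + 106.4 − 11.59 = 12.6348.
∂Q/∂P_z = −1.9, so E_xy = -1.9·(6.1/12.6348) ≈ -0.917.
E_xy < 0: the goods are complements.

-0.917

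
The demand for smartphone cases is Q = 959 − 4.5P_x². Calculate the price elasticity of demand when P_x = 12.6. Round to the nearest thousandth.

At P_x = 12.6, Q = 244.58.
dQ/dP_x = −2·4.5·P_x = −113.4.
Point elasticity E = (dQ/dP_x)·(P_x/Q) = -113.4 × 12.6/244.58 ≈ -5.842.
|E| > 1, so demand is elastic at this price.

-5.842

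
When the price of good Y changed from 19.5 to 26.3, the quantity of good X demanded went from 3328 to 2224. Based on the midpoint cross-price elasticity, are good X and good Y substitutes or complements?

%ΔQ_x = (2224 − 3328)/[(3328+2224)/2] = -1104/2776 ≈ -0.3977.
%ΔP_y = (26.3 − 19.5)/[(19.5+26.3)/2] ≈ 0.2969.
E_xy = -0.3977/0.2969 ≈ -1.339.
E_xy < 0, so the goods are complements.

complements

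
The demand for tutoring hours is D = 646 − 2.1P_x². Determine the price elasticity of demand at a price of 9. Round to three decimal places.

At P_x = 9, D = 475.9.
dD/dP_x = −2·2.1·P_x = −37.8.
Point elasticity E = (dD/dP_x)·(P_x/D) = -37.8 × 9/475.9 ≈ -0.715.
|E| < 1, so demand is inelastic at this price.

-0.715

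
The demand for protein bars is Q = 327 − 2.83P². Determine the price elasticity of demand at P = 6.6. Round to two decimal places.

At P = 6.6, Q = 203.7252.
dQ/dP = −2·2.83·P = −37.356.
Point elasticity E = (dQ/dP)·(P/Q) = -37.356 × 6.6/203.7252 ≈ -1.21.
|E| > 1, so demand is elastic at this price.

-1.21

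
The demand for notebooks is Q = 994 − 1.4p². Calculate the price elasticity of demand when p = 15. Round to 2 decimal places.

-0.93

At p = 15, Q = 679.
dQ/dp = −2·1.4·p = −42.
Point elasticity E = (dQ/dp)·(p/Q) = -42 × 15/679 ≈ -0.93.
|E| < 1, so demand is inelastic at this price.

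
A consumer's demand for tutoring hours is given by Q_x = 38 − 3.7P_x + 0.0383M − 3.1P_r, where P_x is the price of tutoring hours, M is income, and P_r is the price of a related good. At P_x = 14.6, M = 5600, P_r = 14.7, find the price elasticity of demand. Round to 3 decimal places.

Q_x = 38 − 3.7(14.6) + 0.0383(5600) − 3.1(14.7) = 38 − 54.02 + 214.48 − 45.57 = 152.89.
∂Q_x/∂P_x = −3.7, so E_p = (−3.7)·(14.6/152.89) ≈ -0.353.
|E_p| < 1: demand is inelastic.

-0.353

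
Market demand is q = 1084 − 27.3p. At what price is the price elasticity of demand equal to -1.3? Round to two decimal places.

Set −bp/(a − bp) = −1.3 ⇒ bp = 1.3(a − bp) ⇒ bp(1+1.3) = 1.3·a.
p = 1.3·1084/(27.3·2.3) ≈ 22.44.

22.44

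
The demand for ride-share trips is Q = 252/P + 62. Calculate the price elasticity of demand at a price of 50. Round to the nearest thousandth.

-0.075

At P = 50, Q = 67.04.
dQ/dP = −252/P² = −0.1008.
Point elasticity E = (dQ/dP)·(P/Q) = -0.1008 × 50/67.04 ≈ -0.075.
|E| < 1, so demand is inelastic at this price.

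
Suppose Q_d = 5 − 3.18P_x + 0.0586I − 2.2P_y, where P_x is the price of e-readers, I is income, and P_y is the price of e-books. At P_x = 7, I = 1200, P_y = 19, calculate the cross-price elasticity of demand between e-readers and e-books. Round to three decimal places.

-3.712

At the given point, Q_d = 5 − 3.18(7) + 0.0586(1200) − 2.2(19) = 5 − 22.26 + 70.32 − 41.8 = 11.26.
∂Q_d/∂P_y = −2.2, so E_xy = -2.2·(19/11.26) ≈ -3.712.
E_xy < 0: the goods are complements.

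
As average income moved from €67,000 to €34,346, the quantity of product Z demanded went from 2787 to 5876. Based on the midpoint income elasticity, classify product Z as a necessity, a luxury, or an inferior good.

inferior

%ΔQ = (5876 − 2787)/[(2787+5876)/2] = 3089/4331.5 ≈ 0.7131.
%ΔM = (34,346 − 67,000)/[(67,000+34,346)/2] = -32654/50673 ≈ -0.6444.
E_I = %ΔQ/%ΔM ≈ -1.107.
E_I < 0: inferior good.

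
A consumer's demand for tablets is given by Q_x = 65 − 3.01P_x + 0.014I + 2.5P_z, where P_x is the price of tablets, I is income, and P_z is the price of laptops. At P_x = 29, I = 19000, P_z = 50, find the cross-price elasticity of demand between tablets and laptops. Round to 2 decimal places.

0.34

Evaluating quantity at (P_x, I, P_z) gives Q_x = 65 − 3.01(29) + 0.014(19000) + 2.5(50) = 65 − 87.29 + 266 + 125 = 368.71.
∂Q_x/∂P_z = +2.5, so E_xy = 2.5·(50/368.71) ≈ 0.34.
E_xy > 0: the goods are substitutes.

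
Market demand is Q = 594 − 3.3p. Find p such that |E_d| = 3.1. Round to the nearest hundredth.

Set −bp/(a − bp) = −3.1 ⇒ bp = 3.1(a − bp) ⇒ bp(1+3.1) = 3.1·a.
p = 3.1·594/(3.3·4.1) ≈ 136.10.

136.10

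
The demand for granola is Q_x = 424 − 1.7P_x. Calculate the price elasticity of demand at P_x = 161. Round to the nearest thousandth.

-1.821

At P_x = 161, Q_x = 150.3.
dQ_x/dP_x = −1.7.
Point elasticity E = (dQ_x/dP_x)·(P_x/Q_x) = -1.7 × 161/150.3 ≈ -1.821.
|E| > 1, so demand is elastic at this price.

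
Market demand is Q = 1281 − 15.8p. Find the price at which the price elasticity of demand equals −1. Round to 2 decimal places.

For linear demand Q = a − bp, E = −bp/(a − bp). |E| = 1 ⇒ bp = a − bp ⇒ p = a/(2b).
p = 1281/(2·15.8) ≈ 40.54.

40.54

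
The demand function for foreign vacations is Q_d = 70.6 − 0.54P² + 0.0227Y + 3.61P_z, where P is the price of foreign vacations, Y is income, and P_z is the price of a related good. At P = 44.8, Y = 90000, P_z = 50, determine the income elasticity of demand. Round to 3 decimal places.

1.688

Q_d = 70.6 − 0.54(44.8)² + 0.0227(90000) + 3.61(50) = 70.6 − 1083.8016 + 2043 + 180.5 = 1210.2984.
∂Q_d/∂Y = +0.0227, so E_I = 0.0227·(90000/1210.2984) ≈ 1.688.
E_I > 1: normal good (luxury).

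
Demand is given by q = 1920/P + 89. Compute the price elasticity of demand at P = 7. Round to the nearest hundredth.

-0.76

At P = 7, q = 363.2857.
dq/dP = −1920/P² = −39.1837.
Point elasticity E = (dq/dP)·(P/q) = -39.1837 × 7/363.2857 ≈ -0.76.
|E| < 1, so demand is inelastic at this price.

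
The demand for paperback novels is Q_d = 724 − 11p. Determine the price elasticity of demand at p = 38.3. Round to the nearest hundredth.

-1.39

At p = 38.3, Q_d = 302.7.
dQ_d/dp = −11.
Point elasticity E = (dQ_d/dp)·(p/Q_d) = -11 × 38.3/302.7 ≈ -1.39.
|E| > 1, so demand is elastic at this price.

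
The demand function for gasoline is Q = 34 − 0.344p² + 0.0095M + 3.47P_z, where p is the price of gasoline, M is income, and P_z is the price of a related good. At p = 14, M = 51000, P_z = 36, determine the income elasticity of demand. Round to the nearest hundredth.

0.84

Q = 34 − 0.344(14)² + 0.0095(51000) + 3.47(36) = 34 − 67.424 + 484.5 + 124.92 = 575.996.
∂Q/∂M = +0.0095, so E_I = 0.0095·(51000/575.996) ≈ 0.84.
E_I ∈ (0,1): normal good (necessity).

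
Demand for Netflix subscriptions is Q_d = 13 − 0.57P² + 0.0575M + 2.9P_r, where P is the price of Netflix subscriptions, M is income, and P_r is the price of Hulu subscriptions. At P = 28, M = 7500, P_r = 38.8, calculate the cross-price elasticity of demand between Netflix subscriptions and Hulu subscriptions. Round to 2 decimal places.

Q_d = 13 − 0.57(28)² + 0.0575(7500) + 2.9(38.8) = 13 − 446.88 + 431.25 + 112.52 = 109.89.
∂Q_d/∂P_r = +2.9, so E_xy = 2.9·(38.8/109.89) ≈ 1.02.
E_xy > 0: the goods are substitutes.

1.02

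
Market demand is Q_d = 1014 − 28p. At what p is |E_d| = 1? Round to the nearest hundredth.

For linear demand Q_d = a − bp, E = −bp/(a − bp). |E| = 1 ⇒ bp = a − bp ⇒ p = a/(2b).
p = 1014/(2·28) ≈ 18.11.

18.11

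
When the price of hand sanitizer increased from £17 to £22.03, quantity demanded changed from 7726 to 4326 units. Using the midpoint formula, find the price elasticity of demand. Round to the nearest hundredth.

%ΔQ = (4326 − 7726)/[(7726 + 4326)/2] = -3400/6026 ≈ -0.5642.
%ΔP = (22.03 − 17)/[(17 + 22.03)/2] = 5.03/19.515 ≈ 0.2578.
Arc elasticity E = %ΔQ/%ΔP ≈ -0.5642/0.2578 ≈ -2.19.
|E| > 1: demand is elastic over this range.

-2.19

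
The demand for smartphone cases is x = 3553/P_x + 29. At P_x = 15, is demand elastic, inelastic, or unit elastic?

inelastic

At P_x = 15, x = 265.8667.
dx/dP_x = −3553/P_x² = −15.7911.
Point elasticity E = (dx/dP_x)·(P_x/x) = -15.7911 × 15/265.8667 ≈ -0.891.
|E| ≈ 0.891 < 1, so demand is inelastic.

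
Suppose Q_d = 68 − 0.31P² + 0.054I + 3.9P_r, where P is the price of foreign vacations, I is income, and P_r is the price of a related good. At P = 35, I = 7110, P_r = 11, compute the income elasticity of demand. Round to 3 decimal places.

Substituting, Q_d = 68 − 0.31(35)² + 0.054(7110) + 3.9(11) = 68 − 379.75 + 383.94 + 42.9 = 115.09.
∂Q_d/∂I = +0.054, so E_I = 0.054·(7110/115.09) ≈ 3.336.
E_I > 1: normal good (luxury).

3.336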